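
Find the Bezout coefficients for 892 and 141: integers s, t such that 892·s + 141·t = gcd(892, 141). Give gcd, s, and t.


Euclidean algorithm on (892, 141) — divide until remainder is 0:
  892 = 6 · 141 + 46
  141 = 3 · 46 + 3
  46 = 15 · 3 + 1
  3 = 3 · 1 + 0
gcd(892, 141) = 1.
Track Bezout coefficients alongside the remainders: start with r₀ = 892 = a·1 + b·0 (s = 1, t = 0) and r₁ = 141 = a·0 + b·1 (s = 0, t = 1); each new remainder r_{k+1} = r_{k-1} − q_k·r_k inherits s_{k+1} = s_{k-1} − q_k·s_k, t_{k+1} = t_{k-1} − q_k·t_k, so r_k = a·s_k + b·t_k at every step:
  q = 6: r = 46, s = 1 − 6·0 = 1, t = 0 − 6·1 = -6  (check: 892·1 + 141·(-6) = 46)
  q = 3: r = 3, s = 0 − 3·1 = -3, t = 1 − 3·(-6) = 19  (check: 892·(-3) + 141·19 = 3)
  q = 15: r = 1, s = 1 − 15·(-3) = 46, t = -6 − 15·19 = -291  (check: 892·46 + 141·(-291) = 1)
The row with r = 1 (the gcd) gives the Bezout coefficients s = 46, t = -291.
Result: 892 · (46) + 141 · (-291) = 1.

gcd(892, 141) = 1; s = 46, t = -291 (check: 892·46 + 141·(-291) = 1).


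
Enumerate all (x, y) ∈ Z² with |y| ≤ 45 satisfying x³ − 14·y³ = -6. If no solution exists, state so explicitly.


The equation is x³ - 14y³ = -6. For fixed y, x³ = 14·y³ − 6, so a solution requires the RHS to be a perfect cube.
Strategy: iterate y from -45 to 45, compute RHS = 14·y³ − 6, and check whether it is a (positive or negative) perfect cube.
Check small values of y:
  y = 0: RHS = -6 is not a perfect cube.
  y = 1: RHS = 8 = (2)³ ⇒ x = 2 works.
  y = -1: RHS = -20 is not a perfect cube.
  y = 2: RHS = 106 is not a perfect cube.
  y = -2: RHS = -118 is not a perfect cube.
  y = 3: RHS = 372 is not a perfect cube.
  y = -3: RHS = -384 is not a perfect cube.
Continuing the search up to |y| = 45 finds no further solutions beyond those listed.
Collected solutions: (2, 1).

Solutions (with |y| ≤ 45): (2, 1).


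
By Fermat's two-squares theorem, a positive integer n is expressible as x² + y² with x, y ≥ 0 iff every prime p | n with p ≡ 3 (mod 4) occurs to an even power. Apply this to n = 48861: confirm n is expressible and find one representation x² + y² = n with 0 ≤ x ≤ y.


Step 1: Factor n = 48861 = 3^2 · 61 · 89.
Step 2: Check the mod-4 condition on each prime factor: 3 ≡ 3 (mod 4), exponent 2 (must be even); 61 ≡ 1 (mod 4), exponent 1; 89 ≡ 1 (mod 4), exponent 1.
All primes ≡ 3 (mod 4) appear to even exponent (or don't appear), so by the two-squares theorem n IS expressible as a sum of two squares.
Step 3: Build a representation. Group n = k² · m with k = 3 and m = 61 · 89 = 5429 (a product of primes ≡ 1 (mod 4)); a representation of m scales to one of n via (k·x)² + (k·y)² = k²(x² + y²). Each prime p ≡ 1 (mod 4) is itself a sum of two squares; find a² by testing p − a² for a perfect square:
  61: 61 − 1² = 60, 61 − 2² = 57, 61 − 3² = 52, 61 − 4² = 45, 61 − 5² = 36 = 6² ⇒ 61 = 5² + 6².
  89: 89 − 1² = 88, 89 − 2² = 85, 89 − 3² = 80, 89 − 4² = 73, 89 − 5² = 64 = 8² ⇒ 89 = 5² + 8².
  Combine using the Brahmagupta–Fibonacci identity (a² + b²)(c² + d²) = (ac − bd)² + (ad + bc)² = (ac + bd)² + (ad − bc)²:
  61 · 89 = 5429: from (5² + 6²)(5² + 8²), take (5·5 − 6·8, 5·8 + 6·5) = (25 − 48, 40 + 30) = (-23, 70); dropping signs (only squares matter) gives (23, 70); check 23² + 70² = 529 + 4900 = 5429 ✓.
  Scale by k = 3: (3·23, 3·70) = (69, 210).
Step 4: Order so x ≤ y and verify: 69² + 210² = 4761 + 44100 = 48861 = n. ✓

n = 48861 = 69² + 210² (one valid representation with x ≤ y).


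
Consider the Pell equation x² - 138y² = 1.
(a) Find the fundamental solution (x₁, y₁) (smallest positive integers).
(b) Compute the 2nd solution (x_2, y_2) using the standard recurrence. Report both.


Step 1: Find the fundamental solution (x₁, y₁) of x² - 138y² = 1.
  Expand √138 as a continued fraction. a₀ = ⌊√138⌋ = 11; iterate m_{k+1} = d_k·a_k − m_k, d_{k+1} = (138 − m_{k+1}²)/d_k, a_{k+1} = ⌊(a₀ + m_{k+1})/d_{k+1}⌋ (starting m₀ = 0, d₀ = 1), with convergents p_k = a_k·p_{k-1} + p_{k-2}, q_k = a_k·q_{k-1} + q_{k-2} (p₋₁ = 1, q₋₁ = 0):
  k = 0: a₀ = 11; p₀/q₀ = 11/1; p₀² − 138·q₀² = 121 − 138 = -17.
  k = 1: m = 11, d = 17, a = ⌊(11 + 11)/17⌋ = 1; p/q = (1·11 + 1)/(1·1 + 0) = 12/1; p² − 138·q² = 144 − 138 = 6.
  k = 2: m = 6, d = 6, a = ⌊(11 + 6)/6⌋ = 2; p/q = (2·12 + 11)/(2·1 + 1) = 35/3; p² − 138·q² = 1225 − 1242 = -17.
  k = 3: m = 6, d = 17, a = ⌊(11 + 6)/17⌋ = 1; p/q = (1·35 + 12)/(1·3 + 1) = 47/4; p² − 138·q² = 2209 − 2208 = 1.
  The first convergent with p² − 138·q² = 1 gives the fundamental solution (x₁, y₁) = (47, 4).
Step 2: Apply the recurrence (x_{n+1}, y_{n+1}) = (x₁x_n + 138y₁y_n, x₁y_n + y₁x_n) repeatedly.
  From (x_1, y_1) = (47, 4): x_2 = 47·47 + 138·4·4 = 4417; y_2 = 47·4 + 4·47 = 376.
Step 3: Verify x_2² - 138·y_2² = 19509889 - 19509888 = 1 (should be 1). ✓

(x_1, y_1) = (47, 4); (x_2, y_2) = (4417, 376).


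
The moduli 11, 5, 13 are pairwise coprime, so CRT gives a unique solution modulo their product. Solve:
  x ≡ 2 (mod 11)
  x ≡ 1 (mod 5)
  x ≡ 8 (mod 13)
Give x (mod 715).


Moduli 11, 5, 13 are pairwise coprime; by CRT there is a unique solution modulo M = 11 · 5 · 13 = 715.
Solve pairwise, accumulating the modulus:
  Start with x ≡ 2 (mod 11).
  Combine with x ≡ 1 (mod 5): since gcd(11, 5) = 1, we get a unique residue mod 55.
    Write x = 2 + 11·t and substitute into x ≡ 1 (mod 5): 11·t ≡ 1 − 2 = -1 (mod 5).
    Reduce coefficients mod 5: 1·t ≡ 4 (mod 5).
    So t ≡ 4 (mod 5).
    Then x = 2 + 11·4 = 46, valid modulo lcm(11, 5) = 55: x ≡ 46 (mod 55).
  Combine with x ≡ 8 (mod 13): since gcd(55, 13) = 1, we get a unique residue mod 715.
    Write x = 46 + 55·t and substitute into x ≡ 8 (mod 13): 55·t ≡ 8 − 46 = -38 (mod 13).
    Reduce coefficients mod 13: 3·t ≡ 1 (mod 13).
    The inverse of 3 mod 13 is 9 (since 3·9 = 27 = 2·13 + 1), so t ≡ 9·1 = 9 ≡ 9 (mod 13).
    Then x = 46 + 55·9 = 541, valid modulo lcm(55, 13) = 715: x ≡ 541 (mod 715).
Verify: 541 mod 11 = 2 ✓, 541 mod 5 = 1 ✓, 541 mod 13 = 8 ✓.

x ≡ 541 (mod 715).


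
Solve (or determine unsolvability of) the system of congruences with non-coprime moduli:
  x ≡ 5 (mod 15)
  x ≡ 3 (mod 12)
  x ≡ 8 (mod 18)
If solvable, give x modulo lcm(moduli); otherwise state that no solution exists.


Moduli 15, 12, 18 are not pairwise coprime, so CRT works modulo lcm(m_i) when all pairwise compatibility conditions hold.
Pairwise compatibility: gcd(m_i, m_j) must divide a_i - a_j for every pair.
Merge one congruence at a time:
  Start: x ≡ 5 (mod 15).
  Combine with x ≡ 3 (mod 12): gcd(15, 12) = 3, and 3 - 5 = -2 is NOT divisible by 3.
    ⇒ system is inconsistent (no integer solution).

No solution (the system is inconsistent).


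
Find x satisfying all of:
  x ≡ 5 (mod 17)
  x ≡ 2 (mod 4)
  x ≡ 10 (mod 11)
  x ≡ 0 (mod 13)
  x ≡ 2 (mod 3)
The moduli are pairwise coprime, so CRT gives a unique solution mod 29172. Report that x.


Product of moduli M = 17 · 4 · 11 · 13 · 3 = 29172.
Merge one congruence at a time:
  Start: x ≡ 5 (mod 17).
  Combine with x ≡ 2 (mod 4); new modulus lcm = 68.
    Write x = 5 + 17·t and substitute into x ≡ 2 (mod 4): 17·t ≡ 2 − 5 = -3 (mod 4).
    Reduce coefficients mod 4: 1·t ≡ 1 (mod 4).
    So t ≡ 1 (mod 4).
    Then x = 5 + 17·1 = 22, valid modulo lcm(17, 4) = 68: x ≡ 22 (mod 68).
  Combine with x ≡ 10 (mod 11); new modulus lcm = 748.
    Write x = 22 + 68·t and substitute into x ≡ 10 (mod 11): 68·t ≡ 10 − 22 = -12 (mod 11).
    Reduce coefficients mod 11: 2·t ≡ 10 (mod 11).
    The inverse of 2 mod 11 is 6 (since 2·6 = 12 = 1·11 + 1), so t ≡ 6·10 = 60 ≡ 5 (mod 11).
    Then x = 22 + 68·5 = 362, valid modulo lcm(68, 11) = 748: x ≡ 362 (mod 748).
  Combine with x ≡ 0 (mod 13); new modulus lcm = 9724.
    Write x = 362 + 748·t and substitute into x ≡ 0 (mod 13): 748·t ≡ 0 − 362 = -362 (mod 13).
    Reduce coefficients mod 13: 7·t ≡ 2 (mod 13).
    The inverse of 7 mod 13 is 2 (since 7·2 = 14 = 1·13 + 1), so t ≡ 2·2 = 4 ≡ 4 (mod 13).
    Then x = 362 + 748·4 = 3354, valid modulo lcm(748, 13) = 9724: x ≡ 3354 (mod 9724).
  Combine with x ≡ 2 (mod 3); new modulus lcm = 29172.
    Write x = 3354 + 9724·t and substitute into x ≡ 2 (mod 3): 9724·t ≡ 2 − 3354 = -3352 (mod 3).
    Reduce coefficients mod 3: 1·t ≡ 2 (mod 3).
    So t ≡ 2 (mod 3).
    Then x = 3354 + 9724·2 = 22802, valid modulo lcm(9724, 3) = 29172: x ≡ 22802 (mod 29172).
Verify against each original: 22802 mod 17 = 5, 22802 mod 4 = 2, 22802 mod 11 = 10, 22802 mod 13 = 0, 22802 mod 3 = 2.

x ≡ 22802 (mod 29172).


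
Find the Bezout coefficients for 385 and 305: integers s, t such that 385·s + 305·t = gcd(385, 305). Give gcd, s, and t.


Euclidean algorithm on (385, 305) — divide until remainder is 0:
  385 = 1 · 305 + 80
  305 = 3 · 80 + 65
  80 = 1 · 65 + 15
  65 = 4 · 15 + 5
  15 = 3 · 5 + 0
gcd(385, 305) = 5.
Track Bezout coefficients alongside the remainders: start with r₀ = 385 = a·1 + b·0 (s = 1, t = 0) and r₁ = 305 = a·0 + b·1 (s = 0, t = 1); each new remainder r_{k+1} = r_{k-1} − q_k·r_k inherits s_{k+1} = s_{k-1} − q_k·s_k, t_{k+1} = t_{k-1} − q_k·t_k, so r_k = a·s_k + b·t_k at every step:
  q = 1: r = 80, s = 1 − 1·0 = 1, t = 0 − 1·1 = -1  (check: 385·1 + 305·(-1) = 80)
  q = 3: r = 65, s = 0 − 3·1 = -3, t = 1 − 3·(-1) = 4  (check: 385·(-3) + 305·4 = 65)
  q = 1: r = 15, s = 1 − 1·(-3) = 4, t = -1 − 1·4 = -5  (check: 385·4 + 305·(-5) = 15)
  q = 4: r = 5, s = -3 − 4·4 = -19, t = 4 − 4·(-5) = 24  (check: 385·(-19) + 305·24 = 5)
The row with r = 5 (the gcd) gives the Bezout coefficients s = -19, t = 24.
Result: 385 · (-19) + 305 · (24) = 5.

gcd(385, 305) = 5; s = -19, t = 24 (check: 385·(-19) + 305·24 = 5).


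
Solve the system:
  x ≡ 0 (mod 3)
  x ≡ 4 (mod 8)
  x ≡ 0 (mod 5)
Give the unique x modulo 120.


Moduli 3, 8, 5 are pairwise coprime; by CRT there is a unique solution modulo M = 3 · 8 · 5 = 120.
Solve pairwise, accumulating the modulus:
  Start with x ≡ 0 (mod 3).
  Combine with x ≡ 4 (mod 8): since gcd(3, 8) = 1, we get a unique residue mod 24.
    Write x = 0 + 3·t and substitute into x ≡ 4 (mod 8): 3·t ≡ 4 − 0 = 4 (mod 8).
    The inverse of 3 mod 8 is 3 (since 3·3 = 9 = 1·8 + 1), so t ≡ 3·4 = 12 ≡ 4 (mod 8).
    Then x = 0 + 3·4 = 12, valid modulo lcm(3, 8) = 24: x ≡ 12 (mod 24).
  Combine with x ≡ 0 (mod 5): since gcd(24, 5) = 1, we get a unique residue mod 120.
    Write x = 12 + 24·t and substitute into x ≡ 0 (mod 5): 24·t ≡ 0 − 12 = -12 (mod 5).
    Reduce coefficients mod 5: 4·t ≡ 3 (mod 5).
    The inverse of 4 mod 5 is 4 (since 4·4 = 16 = 3·5 + 1), so t ≡ 4·3 = 12 ≡ 2 (mod 5).
    Then x = 12 + 24·2 = 60, valid modulo lcm(24, 5) = 120: x ≡ 60 (mod 120).
Verify: 60 mod 3 = 0 ✓, 60 mod 8 = 4 ✓, 60 mod 5 = 0 ✓.

x ≡ 60 (mod 120).


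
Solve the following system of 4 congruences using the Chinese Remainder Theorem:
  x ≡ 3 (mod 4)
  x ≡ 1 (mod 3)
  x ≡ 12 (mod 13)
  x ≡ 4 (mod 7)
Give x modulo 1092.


Product of moduli M = 4 · 3 · 13 · 7 = 1092.
Merge one congruence at a time:
  Start: x ≡ 3 (mod 4).
  Combine with x ≡ 1 (mod 3); new modulus lcm = 12.
    Write x = 3 + 4·t and substitute into x ≡ 1 (mod 3): 4·t ≡ 1 − 3 = -2 (mod 3).
    Reduce coefficients mod 3: 1·t ≡ 1 (mod 3).
    So t ≡ 1 (mod 3).
    Then x = 3 + 4·1 = 7, valid modulo lcm(4, 3) = 12: x ≡ 7 (mod 12).
  Combine with x ≡ 12 (mod 13); new modulus lcm = 156.
    Write x = 7 + 12·t and substitute into x ≡ 12 (mod 13): 12·t ≡ 12 − 7 = 5 (mod 13).
    The inverse of 12 mod 13 is 12 (since 12·12 = 144 = 11·13 + 1), so t ≡ 12·5 = 60 ≡ 8 (mod 13).
    Then x = 7 + 12·8 = 103, valid modulo lcm(12, 13) = 156: x ≡ 103 (mod 156).
  Combine with x ≡ 4 (mod 7); new modulus lcm = 1092.
    Write x = 103 + 156·t and substitute into x ≡ 4 (mod 7): 156·t ≡ 4 − 103 = -99 (mod 7).
    Reduce coefficients mod 7: 2·t ≡ 6 (mod 7).
    The inverse of 2 mod 7 is 4 (since 2·4 = 8 = 1·7 + 1), so t ≡ 4·6 = 24 ≡ 3 (mod 7).
    Then x = 103 + 156·3 = 571, valid modulo lcm(156, 7) = 1092: x ≡ 571 (mod 1092).
Verify against each original: 571 mod 4 = 3, 571 mod 3 = 1, 571 mod 13 = 12, 571 mod 7 = 4.

x ≡ 571 (mod 1092).


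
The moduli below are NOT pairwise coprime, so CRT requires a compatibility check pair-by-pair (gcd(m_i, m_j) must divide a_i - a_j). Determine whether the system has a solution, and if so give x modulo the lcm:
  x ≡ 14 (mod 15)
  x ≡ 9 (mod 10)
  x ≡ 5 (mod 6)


Moduli 15, 10, 6 are not pairwise coprime, so CRT works modulo lcm(m_i) when all pairwise compatibility conditions hold.
Pairwise compatibility: gcd(m_i, m_j) must divide a_i - a_j for every pair.
Merge one congruence at a time:
  Start: x ≡ 14 (mod 15).
  Combine with x ≡ 9 (mod 10): gcd(15, 10) = 5; 9 - 14 = -5, which IS divisible by 5, so compatible.
    Write x = 14 + 15·t and substitute into x ≡ 9 (mod 10): 15·t ≡ 9 − 14 = -5 (mod 10).
    Divide the congruence (and modulus) by g = 5: 3·t ≡ -1 (mod 2).
    Reduce coefficients mod 2: 1·t ≡ 1 (mod 2).
    So t ≡ 1 (mod 2).
    Then x = 14 + 15·1 = 29, valid modulo lcm(15, 10) = 30: x ≡ 29 (mod 30).
  Combine with x ≡ 5 (mod 6): gcd(30, 6) = 6; 5 - 29 = -24, which IS divisible by 6, so compatible.
    Write x = 29 + 30·t and substitute into x ≡ 5 (mod 6): 30·t ≡ 5 − 29 = -24 (mod 6).
    Divide the congruence (and modulus) by g = 6: 5·t ≡ -4 (mod 1).
    Modulo 1 every t works; take t = 0.
    Then x = 29 + 30·0 = 29, valid modulo lcm(30, 6) = 30: x ≡ 29 (mod 30).
Verify: 29 mod 15 = 14, 29 mod 10 = 9, 29 mod 6 = 5.

x ≡ 29 (mod 30).


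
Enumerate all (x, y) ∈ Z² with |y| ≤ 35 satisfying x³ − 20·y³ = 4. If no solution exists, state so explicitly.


The equation is x³ - 20y³ = 4. For fixed y, x³ = 20·y³ + 4, so a solution requires the RHS to be a perfect cube.
Strategy: iterate y from -35 to 35, compute RHS = 20·y³ + 4, and check whether it is a (positive or negative) perfect cube.
Check small values of y:
  y = 0: RHS = 4 is not a perfect cube.
  y = 1: RHS = 24 is not a perfect cube.
  y = -1: RHS = -16 is not a perfect cube.
  y = 2: RHS = 164 is not a perfect cube.
  y = -2: RHS = -156 is not a perfect cube.
  y = 3: RHS = 544 is not a perfect cube.
  y = -3: RHS = -536 is not a perfect cube.
Continuing the search up to |y| = 35 finds no solutions either.
No (x, y) in the scanned range satisfies the equation.

No integer solutions with |y| ≤ 35.


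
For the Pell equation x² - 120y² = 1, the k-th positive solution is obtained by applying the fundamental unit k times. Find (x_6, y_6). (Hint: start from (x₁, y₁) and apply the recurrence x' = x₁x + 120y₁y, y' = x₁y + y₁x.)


Step 1: Find the fundamental solution (x₁, y₁) of x² - 120y² = 1.
  Expand √120 as a continued fraction. a₀ = ⌊√120⌋ = 10; iterate m_{k+1} = d_k·a_k − m_k, d_{k+1} = (120 − m_{k+1}²)/d_k, a_{k+1} = ⌊(a₀ + m_{k+1})/d_{k+1}⌋ (starting m₀ = 0, d₀ = 1), with convergents p_k = a_k·p_{k-1} + p_{k-2}, q_k = a_k·q_{k-1} + q_{k-2} (p₋₁ = 1, q₋₁ = 0):
  k = 0: a₀ = 10; p₀/q₀ = 10/1; p₀² − 120·q₀² = 100 − 120 = -20.
  k = 1: m = 10, d = 20, a = ⌊(10 + 10)/20⌋ = 1; p/q = (1·10 + 1)/(1·1 + 0) = 11/1; p² − 120·q² = 121 − 120 = 1.
  The first convergent with p² − 120·q² = 1 gives the fundamental solution (x₁, y₁) = (11, 1).
Step 2: Apply the recurrence (x_{n+1}, y_{n+1}) = (x₁x_n + 120y₁y_n, x₁y_n + y₁x_n) repeatedly.
  From (x_1, y_1) = (11, 1): x_2 = 11·11 + 120·1·1 = 241; y_2 = 11·1 + 1·11 = 22.
  From (x_2, y_2) = (241, 22): x_3 = 11·241 + 120·1·22 = 5291; y_3 = 11·22 + 1·241 = 483.
  From (x_3, y_3) = (5291, 483): x_4 = 11·5291 + 120·1·483 = 116161; y_4 = 11·483 + 1·5291 = 10604.
  From (x_4, y_4) = (116161, 10604): x_5 = 11·116161 + 120·1·10604 = 2550251; y_5 = 11·10604 + 1·116161 = 232805.
  From (x_5, y_5) = (2550251, 232805): x_6 = 11·2550251 + 120·1·232805 = 55989361; y_6 = 11·232805 + 1·2550251 = 5111106.
Step 3: Verify x_6² - 120·y_6² = 3134808545188321 - 3134808545188320 = 1 (should be 1). ✓

(x_1, y_1) = (11, 1); (x_6, y_6) = (55989361, 5111106).


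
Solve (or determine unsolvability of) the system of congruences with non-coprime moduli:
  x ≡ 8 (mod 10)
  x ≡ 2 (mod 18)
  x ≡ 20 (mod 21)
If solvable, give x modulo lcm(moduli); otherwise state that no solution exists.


Moduli 10, 18, 21 are not pairwise coprime, so CRT works modulo lcm(m_i) when all pairwise compatibility conditions hold.
Pairwise compatibility: gcd(m_i, m_j) must divide a_i - a_j for every pair.
Merge one congruence at a time:
  Start: x ≡ 8 (mod 10).
  Combine with x ≡ 2 (mod 18): gcd(10, 18) = 2; 2 - 8 = -6, which IS divisible by 2, so compatible.
    Write x = 8 + 10·t and substitute into x ≡ 2 (mod 18): 10·t ≡ 2 − 8 = -6 (mod 18).
    Divide the congruence (and modulus) by g = 2: 5·t ≡ -3 (mod 9).
    Reduce coefficients mod 9: 5·t ≡ 6 (mod 9).
    The inverse of 5 mod 9 is 2 (since 5·2 = 10 = 1·9 + 1), so t ≡ 2·6 = 12 ≡ 3 (mod 9).
    Then x = 8 + 10·3 = 38, valid modulo lcm(10, 18) = 90: x ≡ 38 (mod 90).
  Combine with x ≡ 20 (mod 21): gcd(90, 21) = 3; 20 - 38 = -18, which IS divisible by 3, so compatible.
    Write x = 38 + 90·t and substitute into x ≡ 20 (mod 21): 90·t ≡ 20 − 38 = -18 (mod 21).
    Divide the congruence (and modulus) by g = 3: 30·t ≡ -6 (mod 7).
    Reduce coefficients mod 7: 2·t ≡ 1 (mod 7).
    The inverse of 2 mod 7 is 4 (since 2·4 = 8 = 1·7 + 1), so t ≡ 4·1 = 4 ≡ 4 (mod 7).
    Then x = 38 + 90·4 = 398, valid modulo lcm(90, 21) = 630: x ≡ 398 (mod 630).
Verify: 398 mod 10 = 8, 398 mod 18 = 2, 398 mod 21 = 20.

x ≡ 398 (mod 630).


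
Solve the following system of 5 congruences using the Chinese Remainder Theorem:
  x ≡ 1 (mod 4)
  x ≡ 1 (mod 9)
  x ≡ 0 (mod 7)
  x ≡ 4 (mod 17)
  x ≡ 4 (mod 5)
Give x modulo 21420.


Product of moduli M = 4 · 9 · 7 · 17 · 5 = 21420.
Merge one congruence at a time:
  Start: x ≡ 1 (mod 4).
  Combine with x ≡ 1 (mod 9); new modulus lcm = 36.
    Write x = 1 + 4·t and substitute into x ≡ 1 (mod 9): 4·t ≡ 1 − 1 = 0 (mod 9).
    The inverse of 4 mod 9 is 7 (since 4·7 = 28 = 3·9 + 1), so t ≡ 7·0 = 0 ≡ 0 (mod 9).
    Then x = 1 + 4·0 = 1, valid modulo lcm(4, 9) = 36: x ≡ 1 (mod 36).
  Combine with x ≡ 0 (mod 7); new modulus lcm = 252.
    Write x = 1 + 36·t and substitute into x ≡ 0 (mod 7): 36·t ≡ 0 − 1 = -1 (mod 7).
    Reduce coefficients mod 7: 1·t ≡ 6 (mod 7).
    So t ≡ 6 (mod 7).
    Then x = 1 + 36·6 = 217, valid modulo lcm(36, 7) = 252: x ≡ 217 (mod 252).
  Combine with x ≡ 4 (mod 17); new modulus lcm = 4284.
    Write x = 217 + 252·t and substitute into x ≡ 4 (mod 17): 252·t ≡ 4 − 217 = -213 (mod 17).
    Reduce coefficients mod 17: 14·t ≡ 8 (mod 17).
    The inverse of 14 mod 17 is 11 (since 14·11 = 154 = 9·17 + 1), so t ≡ 11·8 = 88 ≡ 3 (mod 17).
    Then x = 217 + 252·3 = 973, valid modulo lcm(252, 17) = 4284: x ≡ 973 (mod 4284).
  Combine with x ≡ 4 (mod 5); new modulus lcm = 21420.
    Write x = 973 + 4284·t and substitute into x ≡ 4 (mod 5): 4284·t ≡ 4 − 973 = -969 (mod 5).
    Reduce coefficients mod 5: 4·t ≡ 1 (mod 5).
    The inverse of 4 mod 5 is 4 (since 4·4 = 16 = 3·5 + 1), so t ≡ 4·1 = 4 ≡ 4 (mod 5).
    Then x = 973 + 4284·4 = 18109, valid modulo lcm(4284, 5) = 21420: x ≡ 18109 (mod 21420).
Verify against each original: 18109 mod 4 = 1, 18109 mod 9 = 1, 18109 mod 7 = 0, 18109 mod 17 = 4, 18109 mod 5 = 4.

x ≡ 18109 (mod 21420).


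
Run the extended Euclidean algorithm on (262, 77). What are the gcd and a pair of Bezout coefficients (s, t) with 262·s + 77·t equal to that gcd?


Euclidean algorithm on (262, 77) — divide until remainder is 0:
  262 = 3 · 77 + 31
  77 = 2 · 31 + 15
  31 = 2 · 15 + 1
  15 = 15 · 1 + 0
gcd(262, 77) = 1.
Track Bezout coefficients alongside the remainders: start with r₀ = 262 = a·1 + b·0 (s = 1, t = 0) and r₁ = 77 = a·0 + b·1 (s = 0, t = 1); each new remainder r_{k+1} = r_{k-1} − q_k·r_k inherits s_{k+1} = s_{k-1} − q_k·s_k, t_{k+1} = t_{k-1} − q_k·t_k, so r_k = a·s_k + b·t_k at every step:
  q = 3: r = 31, s = 1 − 3·0 = 1, t = 0 − 3·1 = -3  (check: 262·1 + 77·(-3) = 31)
  q = 2: r = 15, s = 0 − 2·1 = -2, t = 1 − 2·(-3) = 7  (check: 262·(-2) + 77·7 = 15)
  q = 2: r = 1, s = 1 − 2·(-2) = 5, t = -3 − 2·7 = -17  (check: 262·5 + 77·(-17) = 1)
The row with r = 1 (the gcd) gives the Bezout coefficients s = 5, t = -17.
Result: 262 · (5) + 77 · (-17) = 1.

gcd(262, 77) = 1; s = 5, t = -17 (check: 262·5 + 77·(-17) = 1).


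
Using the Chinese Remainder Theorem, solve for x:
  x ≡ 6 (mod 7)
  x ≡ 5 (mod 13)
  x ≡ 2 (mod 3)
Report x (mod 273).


Moduli 7, 13, 3 are pairwise coprime; by CRT there is a unique solution modulo M = 7 · 13 · 3 = 273.
Solve pairwise, accumulating the modulus:
  Start with x ≡ 6 (mod 7).
  Combine with x ≡ 5 (mod 13): since gcd(7, 13) = 1, we get a unique residue mod 91.
    Write x = 6 + 7·t and substitute into x ≡ 5 (mod 13): 7·t ≡ 5 − 6 = -1 (mod 13).
    Reduce coefficients mod 13: 7·t ≡ 12 (mod 13).
    The inverse of 7 mod 13 is 2 (since 7·2 = 14 = 1·13 + 1), so t ≡ 2·12 = 24 ≡ 11 (mod 13).
    Then x = 6 + 7·11 = 83, valid modulo lcm(7, 13) = 91: x ≡ 83 (mod 91).
  Combine with x ≡ 2 (mod 3): since gcd(91, 3) = 1, we get a unique residue mod 273.
    Write x = 83 + 91·t and substitute into x ≡ 2 (mod 3): 91·t ≡ 2 − 83 = -81 (mod 3).
    Reduce coefficients mod 3: 1·t ≡ 0 (mod 3).
    So t ≡ 0 (mod 3).
    Then x = 83 + 91·0 = 83, valid modulo lcm(91, 3) = 273: x ≡ 83 (mod 273).
Verify: 83 mod 7 = 6 ✓, 83 mod 13 = 5 ✓, 83 mod 3 = 2 ✓.

x ≡ 83 (mod 273).


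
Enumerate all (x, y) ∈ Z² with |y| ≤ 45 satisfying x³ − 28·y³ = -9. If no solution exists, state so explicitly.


The equation is x³ - 28y³ = -9. For fixed y, x³ = 28·y³ − 9, so a solution requires the RHS to be a perfect cube.
Strategy: iterate y from -45 to 45, compute RHS = 28·y³ − 9, and check whether it is a (positive or negative) perfect cube.
Check small values of y:
  y = 0: RHS = -9 is not a perfect cube.
  y = 1: RHS = 19 is not a perfect cube.
  y = -1: RHS = -37 is not a perfect cube.
  y = 2: RHS = 215 is not a perfect cube.
  y = -2: RHS = -233 is not a perfect cube.
  y = 3: RHS = 747 is not a perfect cube.
  y = -3: RHS = -765 is not a perfect cube.
Continuing the search up to |y| = 45 finds no solutions either.
No (x, y) in the scanned range satisfies the equation.

No integer solutions with |y| ≤ 45.


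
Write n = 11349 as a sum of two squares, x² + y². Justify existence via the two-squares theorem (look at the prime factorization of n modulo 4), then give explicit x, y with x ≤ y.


Step 1: Factor n = 11349 = 3^2 · 13 · 97.
Step 2: Check the mod-4 condition on each prime factor: 3 ≡ 3 (mod 4), exponent 2 (must be even); 13 ≡ 1 (mod 4), exponent 1; 97 ≡ 1 (mod 4), exponent 1.
All primes ≡ 3 (mod 4) appear to even exponent (or don't appear), so by the two-squares theorem n IS expressible as a sum of two squares.
Step 3: Build a representation. Group n = k² · m with k = 3 and m = 13 · 97 = 1261 (a product of primes ≡ 1 (mod 4)); a representation of m scales to one of n via (k·x)² + (k·y)² = k²(x² + y²). Each prime p ≡ 1 (mod 4) is itself a sum of two squares; find a² by testing p − a² for a perfect square:
  13: 13 − 1² = 12, 13 − 2² = 9 = 3² ⇒ 13 = 2² + 3².
  97: 97 − 1² = 96, 97 − 2² = 93, 97 − 3² = 88, 97 − 4² = 81 = 9² ⇒ 97 = 4² + 9².
  Combine using the Brahmagupta–Fibonacci identity (a² + b²)(c² + d²) = (ac − bd)² + (ad + bc)² = (ac + bd)² + (ad − bc)²:
  13 · 97 = 1261: from (2² + 3²)(4² + 9²), take (2·4 − 3·9, 2·9 + 3·4) = (8 − 27, 18 + 12) = (-19, 30); dropping signs (only squares matter) gives (19, 30); check 19² + 30² = 361 + 900 = 1261 ✓.
  Scale by k = 3: (3·19, 3·30) = (57, 90).
Step 4: Order so x ≤ y and verify: 57² + 90² = 3249 + 8100 = 11349 = n. ✓

n = 11349 = 57² + 90² (one valid representation with x ≤ y).


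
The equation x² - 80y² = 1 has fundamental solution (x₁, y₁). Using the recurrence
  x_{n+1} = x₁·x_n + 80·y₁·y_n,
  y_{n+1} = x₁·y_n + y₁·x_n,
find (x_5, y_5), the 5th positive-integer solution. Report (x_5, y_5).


Step 1: Find the fundamental solution (x₁, y₁) of x² - 80y² = 1.
  Expand √80 as a continued fraction. a₀ = ⌊√80⌋ = 8; iterate m_{k+1} = d_k·a_k − m_k, d_{k+1} = (80 − m_{k+1}²)/d_k, a_{k+1} = ⌊(a₀ + m_{k+1})/d_{k+1}⌋ (starting m₀ = 0, d₀ = 1), with convergents p_k = a_k·p_{k-1} + p_{k-2}, q_k = a_k·q_{k-1} + q_{k-2} (p₋₁ = 1, q₋₁ = 0):
  k = 0: a₀ = 8; p₀/q₀ = 8/1; p₀² − 80·q₀² = 64 − 80 = -16.
  k = 1: m = 8, d = 16, a = ⌊(8 + 8)/16⌋ = 1; p/q = (1·8 + 1)/(1·1 + 0) = 9/1; p² − 80·q² = 81 − 80 = 1.
  The first convergent with p² − 80·q² = 1 gives the fundamental solution (x₁, y₁) = (9, 1).
Step 2: Apply the recurrence (x_{n+1}, y_{n+1}) = (x₁x_n + 80y₁y_n, x₁y_n + y₁x_n) repeatedly.
  From (x_1, y_1) = (9, 1): x_2 = 9·9 + 80·1·1 = 161; y_2 = 9·1 + 1·9 = 18.
  From (x_2, y_2) = (161, 18): x_3 = 9·161 + 80·1·18 = 2889; y_3 = 9·18 + 1·161 = 323.
  From (x_3, y_3) = (2889, 323): x_4 = 9·2889 + 80·1·323 = 51841; y_4 = 9·323 + 1·2889 = 5796.
  From (x_4, y_4) = (51841, 5796): x_5 = 9·51841 + 80·1·5796 = 930249; y_5 = 9·5796 + 1·51841 = 104005.
Step 3: Verify x_5² - 80·y_5² = 865363202001 - 865363202000 = 1 (should be 1). ✓

(x_1, y_1) = (9, 1); (x_5, y_5) = (930249, 104005).


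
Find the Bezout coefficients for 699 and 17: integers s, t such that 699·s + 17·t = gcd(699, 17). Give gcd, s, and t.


Euclidean algorithm on (699, 17) — divide until remainder is 0:
  699 = 41 · 17 + 2
  17 = 8 · 2 + 1
  2 = 2 · 1 + 0
gcd(699, 17) = 1.
Track Bezout coefficients alongside the remainders: start with r₀ = 699 = a·1 + b·0 (s = 1, t = 0) and r₁ = 17 = a·0 + b·1 (s = 0, t = 1); each new remainder r_{k+1} = r_{k-1} − q_k·r_k inherits s_{k+1} = s_{k-1} − q_k·s_k, t_{k+1} = t_{k-1} − q_k·t_k, so r_k = a·s_k + b·t_k at every step:
  q = 41: r = 2, s = 1 − 41·0 = 1, t = 0 − 41·1 = -41  (check: 699·1 + 17·(-41) = 2)
  q = 8: r = 1, s = 0 − 8·1 = -8, t = 1 − 8·(-41) = 329  (check: 699·(-8) + 17·329 = 1)
The row with r = 1 (the gcd) gives the Bezout coefficients s = -8, t = 329.
Result: 699 · (-8) + 17 · (329) = 1.

gcd(699, 17) = 1; s = -8, t = 329 (check: 699·(-8) + 17·329 = 1).


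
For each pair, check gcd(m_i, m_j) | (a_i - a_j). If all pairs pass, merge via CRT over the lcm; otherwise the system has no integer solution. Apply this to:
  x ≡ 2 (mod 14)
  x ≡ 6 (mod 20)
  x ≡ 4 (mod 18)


Moduli 14, 20, 18 are not pairwise coprime, so CRT works modulo lcm(m_i) when all pairwise compatibility conditions hold.
Pairwise compatibility: gcd(m_i, m_j) must divide a_i - a_j for every pair.
Merge one congruence at a time:
  Start: x ≡ 2 (mod 14).
  Combine with x ≡ 6 (mod 20): gcd(14, 20) = 2; 6 - 2 = 4, which IS divisible by 2, so compatible.
    Write x = 2 + 14·t and substitute into x ≡ 6 (mod 20): 14·t ≡ 6 − 2 = 4 (mod 20).
    Divide the congruence (and modulus) by g = 2: 7·t ≡ 2 (mod 10).
    The inverse of 7 mod 10 is 3 (since 7·3 = 21 = 2·10 + 1), so t ≡ 3·2 = 6 ≡ 6 (mod 10).
    Then x = 2 + 14·6 = 86, valid modulo lcm(14, 20) = 140: x ≡ 86 (mod 140).
  Combine with x ≡ 4 (mod 18): gcd(140, 18) = 2; 4 - 86 = -82, which IS divisible by 2, so compatible.
    Write x = 86 + 140·t and substitute into x ≡ 4 (mod 18): 140·t ≡ 4 − 86 = -82 (mod 18).
    Divide the congruence (and modulus) by g = 2: 70·t ≡ -41 (mod 9).
    Reduce coefficients mod 9: 7·t ≡ 4 (mod 9).
    The inverse of 7 mod 9 is 4 (since 7·4 = 28 = 3·9 + 1), so t ≡ 4·4 = 16 ≡ 7 (mod 9).
    Then x = 86 + 140·7 = 1066, valid modulo lcm(140, 18) = 1260: x ≡ 1066 (mod 1260).
Verify: 1066 mod 14 = 2, 1066 mod 20 = 6, 1066 mod 18 = 4.

x ≡ 1066 (mod 1260).


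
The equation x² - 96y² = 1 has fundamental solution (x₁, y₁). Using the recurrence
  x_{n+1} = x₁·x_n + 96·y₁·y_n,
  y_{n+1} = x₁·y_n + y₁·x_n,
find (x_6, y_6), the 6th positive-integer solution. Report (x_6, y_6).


Step 1: Find the fundamental solution (x₁, y₁) of x² - 96y² = 1.
  Expand √96 as a continued fraction. a₀ = ⌊√96⌋ = 9; iterate m_{k+1} = d_k·a_k − m_k, d_{k+1} = (96 − m_{k+1}²)/d_k, a_{k+1} = ⌊(a₀ + m_{k+1})/d_{k+1}⌋ (starting m₀ = 0, d₀ = 1), with convergents p_k = a_k·p_{k-1} + p_{k-2}, q_k = a_k·q_{k-1} + q_{k-2} (p₋₁ = 1, q₋₁ = 0):
  k = 0: a₀ = 9; p₀/q₀ = 9/1; p₀² − 96·q₀² = 81 − 96 = -15.
  k = 1: m = 9, d = 15, a = ⌊(9 + 9)/15⌋ = 1; p/q = (1·9 + 1)/(1·1 + 0) = 10/1; p² − 96·q² = 100 − 96 = 4.
  k = 2: m = 6, d = 4, a = ⌊(9 + 6)/4⌋ = 3; p/q = (3·10 + 9)/(3·1 + 1) = 39/4; p² − 96·q² = 1521 − 1536 = -15.
  k = 3: m = 6, d = 15, a = ⌊(9 + 6)/15⌋ = 1; p/q = (1·39 + 10)/(1·4 + 1) = 49/5; p² − 96·q² = 2401 − 2400 = 1.
  The first convergent with p² − 96·q² = 1 gives the fundamental solution (x₁, y₁) = (49, 5).
Step 2: Apply the recurrence (x_{n+1}, y_{n+1}) = (x₁x_n + 96y₁y_n, x₁y_n + y₁x_n) repeatedly.
  From (x_1, y_1) = (49, 5): x_2 = 49·49 + 96·5·5 = 4801; y_2 = 49·5 + 5·49 = 490.
  From (x_2, y_2) = (4801, 490): x_3 = 49·4801 + 96·5·490 = 470449; y_3 = 49·490 + 5·4801 = 48015.
  From (x_3, y_3) = (470449, 48015): x_4 = 49·470449 + 96·5·48015 = 46099201; y_4 = 49·48015 + 5·470449 = 4704980.
  From (x_4, y_4) = (46099201, 4704980): x_5 = 49·46099201 + 96·5·4704980 = 4517251249; y_5 = 49·4704980 + 5·46099201 = 461040025.
  From (x_5, y_5) = (4517251249, 461040025): x_6 = 49·4517251249 + 96·5·461040025 = 442644523201; y_6 = 49·461040025 + 5·4517251249 = 45177217470.
Step 3: Verify x_6² - 96·y_6² = 195934173919840627286401 - 195934173919840627286400 = 1 (should be 1). ✓

(x_1, y_1) = (49, 5); (x_6, y_6) = (442644523201, 45177217470).


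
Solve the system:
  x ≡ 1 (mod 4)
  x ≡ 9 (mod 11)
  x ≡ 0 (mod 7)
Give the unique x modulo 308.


Moduli 4, 11, 7 are pairwise coprime; by CRT there is a unique solution modulo M = 4 · 11 · 7 = 308.
Solve pairwise, accumulating the modulus:
  Start with x ≡ 1 (mod 4).
  Combine with x ≡ 9 (mod 11): since gcd(4, 11) = 1, we get a unique residue mod 44.
    Write x = 1 + 4·t and substitute into x ≡ 9 (mod 11): 4·t ≡ 9 − 1 = 8 (mod 11).
    The inverse of 4 mod 11 is 3 (since 4·3 = 12 = 1·11 + 1), so t ≡ 3·8 = 24 ≡ 2 (mod 11).
    Then x = 1 + 4·2 = 9, valid modulo lcm(4, 11) = 44: x ≡ 9 (mod 44).
  Combine with x ≡ 0 (mod 7): since gcd(44, 7) = 1, we get a unique residue mod 308.
    Write x = 9 + 44·t and substitute into x ≡ 0 (mod 7): 44·t ≡ 0 − 9 = -9 (mod 7).
    Reduce coefficients mod 7: 2·t ≡ 5 (mod 7).
    The inverse of 2 mod 7 is 4 (since 2·4 = 8 = 1·7 + 1), so t ≡ 4·5 = 20 ≡ 6 (mod 7).
    Then x = 9 + 44·6 = 273, valid modulo lcm(44, 7) = 308: x ≡ 273 (mod 308).
Verify: 273 mod 4 = 1 ✓, 273 mod 11 = 9 ✓, 273 mod 7 = 0 ✓.

x ≡ 273 (mod 308).


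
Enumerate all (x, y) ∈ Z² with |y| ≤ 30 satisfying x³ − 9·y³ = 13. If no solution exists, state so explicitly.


The equation is x³ - 9y³ = 13. For fixed y, x³ = 9·y³ + 13, so a solution requires the RHS to be a perfect cube.
Strategy: iterate y from -30 to 30, compute RHS = 9·y³ + 13, and check whether it is a (positive or negative) perfect cube.
Check small values of y:
  y = 0: RHS = 13 is not a perfect cube.
  y = 1: RHS = 22 is not a perfect cube.
  y = -1: RHS = 4 is not a perfect cube.
  y = 2: RHS = 85 is not a perfect cube.
  y = -2: RHS = -59 is not a perfect cube.
  y = 3: RHS = 256 is not a perfect cube.
  y = -3: RHS = -230 is not a perfect cube.
Continuing the search up to |y| = 30 finds no solutions either.
No (x, y) in the scanned range satisfies the equation.

No integer solutions with |y| ≤ 30.


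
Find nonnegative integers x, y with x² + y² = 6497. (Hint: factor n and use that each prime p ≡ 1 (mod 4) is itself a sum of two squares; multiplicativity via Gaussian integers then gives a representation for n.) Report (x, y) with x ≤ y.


Step 1: Factor n = 6497 = 73 · 89.
Step 2: Check the mod-4 condition on each prime factor: 73 ≡ 1 (mod 4), exponent 1; 89 ≡ 1 (mod 4), exponent 1.
All primes ≡ 3 (mod 4) appear to even exponent (or don't appear), so by the two-squares theorem n IS expressible as a sum of two squares.
Step 3: Build a representation. Here n = 73 · 89 is a product of primes ≡ 1 (mod 4). Each prime p ≡ 1 (mod 4) is itself a sum of two squares; find a² by testing p − a² for a perfect square:
  73: 73 − 1² = 72, 73 − 2² = 69, 73 − 3² = 64 = 8² ⇒ 73 = 3² + 8².
  89: 89 − 1² = 88, 89 − 2² = 85, 89 − 3² = 80, 89 − 4² = 73, 89 − 5² = 64 = 8² ⇒ 89 = 5² + 8².
  Combine using the Brahmagupta–Fibonacci identity (a² + b²)(c² + d²) = (ac − bd)² + (ad + bc)² = (ac + bd)² + (ad − bc)²:
  73 · 89 = 6497: from (3² + 8²)(5² + 8²), take (3·5 − 8·8, 3·8 + 8·5) = (15 − 64, 24 + 40) = (-49, 64); dropping signs (only squares matter) gives (49, 64); check 49² + 64² = 2401 + 4096 = 6497 ✓.
Step 4: Order so x ≤ y and verify: 49² + 64² = 2401 + 4096 = 6497 = n. ✓

n = 6497 = 49² + 64² (one valid representation with x ≤ y).


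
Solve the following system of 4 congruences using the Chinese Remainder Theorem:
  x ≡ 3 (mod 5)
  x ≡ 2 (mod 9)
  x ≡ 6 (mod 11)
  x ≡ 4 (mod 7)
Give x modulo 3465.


Product of moduli M = 5 · 9 · 11 · 7 = 3465.
Merge one congruence at a time:
  Start: x ≡ 3 (mod 5).
  Combine with x ≡ 2 (mod 9); new modulus lcm = 45.
    Write x = 3 + 5·t and substitute into x ≡ 2 (mod 9): 5·t ≡ 2 − 3 = -1 (mod 9).
    Reduce coefficients mod 9: 5·t ≡ 8 (mod 9).
    The inverse of 5 mod 9 is 2 (since 5·2 = 10 = 1·9 + 1), so t ≡ 2·8 = 16 ≡ 7 (mod 9).
    Then x = 3 + 5·7 = 38, valid modulo lcm(5, 9) = 45: x ≡ 38 (mod 45).
  Combine with x ≡ 6 (mod 11); new modulus lcm = 495.
    Write x = 38 + 45·t and substitute into x ≡ 6 (mod 11): 45·t ≡ 6 − 38 = -32 (mod 11).
    Reduce coefficients mod 11: 1·t ≡ 1 (mod 11).
    So t ≡ 1 (mod 11).
    Then x = 38 + 45·1 = 83, valid modulo lcm(45, 11) = 495: x ≡ 83 (mod 495).
  Combine with x ≡ 4 (mod 7); new modulus lcm = 3465.
    Write x = 83 + 495·t and substitute into x ≡ 4 (mod 7): 495·t ≡ 4 − 83 = -79 (mod 7).
    Reduce coefficients mod 7: 5·t ≡ 5 (mod 7).
    The inverse of 5 mod 7 is 3 (since 5·3 = 15 = 2·7 + 1), so t ≡ 3·5 = 15 ≡ 1 (mod 7).
    Then x = 83 + 495·1 = 578, valid modulo lcm(495, 7) = 3465: x ≡ 578 (mod 3465).
Verify against each original: 578 mod 5 = 3, 578 mod 9 = 2, 578 mod 11 = 6, 578 mod 7 = 4.

x ≡ 578 (mod 3465).


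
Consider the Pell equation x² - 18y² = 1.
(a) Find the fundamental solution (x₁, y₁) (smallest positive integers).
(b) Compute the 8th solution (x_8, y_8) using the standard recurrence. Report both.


Step 1: Find the fundamental solution (x₁, y₁) of x² - 18y² = 1.
  Expand √18 as a continued fraction. a₀ = ⌊√18⌋ = 4; iterate m_{k+1} = d_k·a_k − m_k, d_{k+1} = (18 − m_{k+1}²)/d_k, a_{k+1} = ⌊(a₀ + m_{k+1})/d_{k+1}⌋ (starting m₀ = 0, d₀ = 1), with convergents p_k = a_k·p_{k-1} + p_{k-2}, q_k = a_k·q_{k-1} + q_{k-2} (p₋₁ = 1, q₋₁ = 0):
  k = 0: a₀ = 4; p₀/q₀ = 4/1; p₀² − 18·q₀² = 16 − 18 = -2.
  k = 1: m = 4, d = 2, a = ⌊(4 + 4)/2⌋ = 4; p/q = (4·4 + 1)/(4·1 + 0) = 17/4; p² − 18·q² = 289 − 288 = 1.
  The first convergent with p² − 18·q² = 1 gives the fundamental solution (x₁, y₁) = (17, 4).
Step 2: Apply the recurrence (x_{n+1}, y_{n+1}) = (x₁x_n + 18y₁y_n, x₁y_n + y₁x_n) repeatedly.
  From (x_1, y_1) = (17, 4): x_2 = 17·17 + 18·4·4 = 577; y_2 = 17·4 + 4·17 = 136.
  From (x_2, y_2) = (577, 136): x_3 = 17·577 + 18·4·136 = 19601; y_3 = 17·136 + 4·577 = 4620.
  From (x_3, y_3) = (19601, 4620): x_4 = 17·19601 + 18·4·4620 = 665857; y_4 = 17·4620 + 4·19601 = 156944.
  From (x_4, y_4) = (665857, 156944): x_5 = 17·665857 + 18·4·156944 = 22619537; y_5 = 17·156944 + 4·665857 = 5331476.
  From (x_5, y_5) = (22619537, 5331476): x_6 = 17·22619537 + 18·4·5331476 = 768398401; y_6 = 17·5331476 + 4·22619537 = 181113240.
  From (x_6, y_6) = (768398401, 181113240): x_7 = 17·768398401 + 18·4·181113240 = 26102926097; y_7 = 17·181113240 + 4·768398401 = 6152518684.
  From (x_7, y_7) = (26102926097, 6152518684): x_8 = 17·26102926097 + 18·4·6152518684 = 886731088897; y_8 = 17·6152518684 + 4·26102926097 = 209004522016.
Step 3: Verify x_8² - 18·y_8² = 786292024016459316676609 - 786292024016459316676608 = 1 (should be 1). ✓

(x_1, y_1) = (17, 4); (x_8, y_8) = (886731088897, 209004522016).


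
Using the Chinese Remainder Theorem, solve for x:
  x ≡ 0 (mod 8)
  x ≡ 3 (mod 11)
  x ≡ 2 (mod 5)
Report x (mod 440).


Moduli 8, 11, 5 are pairwise coprime; by CRT there is a unique solution modulo M = 8 · 11 · 5 = 440.
Solve pairwise, accumulating the modulus:
  Start with x ≡ 0 (mod 8).
  Combine with x ≡ 3 (mod 11): since gcd(8, 11) = 1, we get a unique residue mod 88.
    Write x = 0 + 8·t and substitute into x ≡ 3 (mod 11): 8·t ≡ 3 − 0 = 3 (mod 11).
    The inverse of 8 mod 11 is 7 (since 8·7 = 56 = 5·11 + 1), so t ≡ 7·3 = 21 ≡ 10 (mod 11).
    Then x = 0 + 8·10 = 80, valid modulo lcm(8, 11) = 88: x ≡ 80 (mod 88).
  Combine with x ≡ 2 (mod 5): since gcd(88, 5) = 1, we get a unique residue mod 440.
    Write x = 80 + 88·t and substitute into x ≡ 2 (mod 5): 88·t ≡ 2 − 80 = -78 (mod 5).
    Reduce coefficients mod 5: 3·t ≡ 2 (mod 5).
    The inverse of 3 mod 5 is 2 (since 3·2 = 6 = 1·5 + 1), so t ≡ 2·2 = 4 ≡ 4 (mod 5).
    Then x = 80 + 88·4 = 432, valid modulo lcm(88, 5) = 440: x ≡ 432 (mod 440).
Verify: 432 mod 8 = 0 ✓, 432 mod 11 = 3 ✓, 432 mod 5 = 2 ✓.

x ≡ 432 (mod 440).


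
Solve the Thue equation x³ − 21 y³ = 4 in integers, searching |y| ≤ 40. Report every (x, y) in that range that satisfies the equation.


The equation is x³ - 21y³ = 4. For fixed y, x³ = 21·y³ + 4, so a solution requires the RHS to be a perfect cube.
Strategy: iterate y from -40 to 40, compute RHS = 21·y³ + 4, and check whether it is a (positive or negative) perfect cube.
Check small values of y:
  y = 0: RHS = 4 is not a perfect cube.
  y = 1: RHS = 25 is not a perfect cube.
  y = -1: RHS = -17 is not a perfect cube.
  y = 2: RHS = 172 is not a perfect cube.
  y = -2: RHS = -164 is not a perfect cube.
  y = 3: RHS = 571 is not a perfect cube.
  y = -3: RHS = -563 is not a perfect cube.
Continuing the search up to |y| = 40 finds no solutions either.
No (x, y) in the scanned range satisfies the equation.

No integer solutions with |y| ≤ 40.


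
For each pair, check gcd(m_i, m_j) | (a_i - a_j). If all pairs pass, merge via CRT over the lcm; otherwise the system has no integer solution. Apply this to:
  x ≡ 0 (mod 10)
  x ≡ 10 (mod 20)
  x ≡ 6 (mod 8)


Moduli 10, 20, 8 are not pairwise coprime, so CRT works modulo lcm(m_i) when all pairwise compatibility conditions hold.
Pairwise compatibility: gcd(m_i, m_j) must divide a_i - a_j for every pair.
Merge one congruence at a time:
  Start: x ≡ 0 (mod 10).
  Combine with x ≡ 10 (mod 20): gcd(10, 20) = 10; 10 - 0 = 10, which IS divisible by 10, so compatible.
    Write x = 0 + 10·t and substitute into x ≡ 10 (mod 20): 10·t ≡ 10 − 0 = 10 (mod 20).
    Divide the congruence (and modulus) by g = 10: 1·t ≡ 1 (mod 2).
    So t ≡ 1 (mod 2).
    Then x = 0 + 10·1 = 10, valid modulo lcm(10, 20) = 20: x ≡ 10 (mod 20).
  Combine with x ≡ 6 (mod 8): gcd(20, 8) = 4; 6 - 10 = -4, which IS divisible by 4, so compatible.
    Write x = 10 + 20·t and substitute into x ≡ 6 (mod 8): 20·t ≡ 6 − 10 = -4 (mod 8).
    Divide the congruence (and modulus) by g = 4: 5·t ≡ -1 (mod 2).
    Reduce coefficients mod 2: 1·t ≡ 1 (mod 2).
    So t ≡ 1 (mod 2).
    Then x = 10 + 20·1 = 30, valid modulo lcm(20, 8) = 40: x ≡ 30 (mod 40).
Verify: 30 mod 10 = 0, 30 mod 20 = 10, 30 mod 8 = 6.

x ≡ 30 (mod 40).
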